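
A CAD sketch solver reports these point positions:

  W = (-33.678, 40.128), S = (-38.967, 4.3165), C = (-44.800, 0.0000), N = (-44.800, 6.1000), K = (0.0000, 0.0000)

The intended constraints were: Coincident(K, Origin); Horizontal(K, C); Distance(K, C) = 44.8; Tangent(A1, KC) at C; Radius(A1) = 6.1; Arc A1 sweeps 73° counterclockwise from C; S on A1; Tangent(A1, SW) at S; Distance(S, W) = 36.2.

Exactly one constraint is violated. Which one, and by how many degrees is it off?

Tangent(A1, SW) at S — off by 8.60°.

K = (0.00, 0.00) ✓; K.y = 0.00, C.y = 0.00 ✓; |KC| = 44.80 ✓; ∠(NC, CK) = 90.00° ✓; |NC| = 6.100 ✓; bearing(N→S) − bearing(N→C) = 73.00° ✓; |NS| = 6.100 ✓; ∠(NS, SW) = 81.40° ✗; |SW| = 36.20 ✓.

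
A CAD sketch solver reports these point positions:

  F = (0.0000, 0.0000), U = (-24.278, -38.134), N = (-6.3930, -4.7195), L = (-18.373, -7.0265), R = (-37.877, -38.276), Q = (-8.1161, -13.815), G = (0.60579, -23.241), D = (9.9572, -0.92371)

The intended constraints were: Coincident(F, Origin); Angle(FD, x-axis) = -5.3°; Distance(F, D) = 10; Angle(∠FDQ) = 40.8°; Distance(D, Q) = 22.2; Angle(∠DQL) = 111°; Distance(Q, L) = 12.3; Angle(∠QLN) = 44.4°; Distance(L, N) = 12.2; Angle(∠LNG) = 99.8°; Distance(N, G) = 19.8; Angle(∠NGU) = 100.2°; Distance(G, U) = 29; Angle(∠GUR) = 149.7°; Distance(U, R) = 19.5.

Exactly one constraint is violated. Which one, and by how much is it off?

Distance(U, R) = 19.5 — off by 5.90.

F = (0.00, 0.00) ✓; FD at -5.300° ✓; |FD| = 10.00 ✓; ∠FDQ = 40.80° ✓; |DQ| = 22.20 ✓; ∠DQL = 111.0° ✓; |QL| = 12.30 ✓; ∠QLN = 44.40° ✓; |LN| = 12.20 ✓; ∠LNG = 99.80° ✓; |NG| = 19.80 ✓; ∠NGU = 100.2° ✓; |GU| = 29.00 ✓; ∠GUR = 149.7° ✓; |UR| = 13.60 ✗.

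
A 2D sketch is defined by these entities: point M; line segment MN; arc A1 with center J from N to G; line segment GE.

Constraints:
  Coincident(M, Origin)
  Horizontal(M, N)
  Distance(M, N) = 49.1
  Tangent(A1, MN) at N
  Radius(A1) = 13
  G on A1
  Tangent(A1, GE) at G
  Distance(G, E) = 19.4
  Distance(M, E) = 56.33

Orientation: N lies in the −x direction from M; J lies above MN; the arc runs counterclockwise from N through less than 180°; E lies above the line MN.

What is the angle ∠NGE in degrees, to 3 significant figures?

125°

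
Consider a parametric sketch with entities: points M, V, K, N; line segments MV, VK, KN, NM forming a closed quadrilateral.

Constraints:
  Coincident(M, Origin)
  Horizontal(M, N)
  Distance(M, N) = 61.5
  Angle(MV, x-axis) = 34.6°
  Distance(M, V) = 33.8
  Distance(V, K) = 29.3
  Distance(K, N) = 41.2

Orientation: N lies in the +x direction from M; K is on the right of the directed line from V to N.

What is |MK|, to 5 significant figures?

23.356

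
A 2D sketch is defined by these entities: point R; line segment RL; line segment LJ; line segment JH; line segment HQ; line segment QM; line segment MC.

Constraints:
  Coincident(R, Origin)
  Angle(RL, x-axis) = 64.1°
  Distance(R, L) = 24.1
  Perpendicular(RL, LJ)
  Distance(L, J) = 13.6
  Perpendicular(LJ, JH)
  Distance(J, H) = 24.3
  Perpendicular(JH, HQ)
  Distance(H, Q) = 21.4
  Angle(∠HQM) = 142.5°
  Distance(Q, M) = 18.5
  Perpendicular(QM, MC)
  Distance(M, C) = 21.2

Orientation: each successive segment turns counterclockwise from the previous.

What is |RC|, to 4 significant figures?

29.48

∠HQM = 142.5° gives QM at 11.60° from the x-axis; with |QM| = 18.5, M = (25.05, 0.1330). QM is perpendicular to MC, so MC runs at 101.6°; with |MC| = 21.2, C = (20.79, 20.90). Then |RC| = |C − R| = 29.48.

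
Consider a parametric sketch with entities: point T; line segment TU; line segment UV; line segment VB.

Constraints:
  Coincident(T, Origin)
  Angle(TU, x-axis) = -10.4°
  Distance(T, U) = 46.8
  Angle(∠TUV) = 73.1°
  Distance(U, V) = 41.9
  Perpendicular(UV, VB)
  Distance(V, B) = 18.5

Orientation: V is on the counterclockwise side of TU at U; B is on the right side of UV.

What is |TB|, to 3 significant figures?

69.3

T is at the origin; TU runs at -10.4° with length 46.8, so U = 46.8·(cos -10.4°, sin -10.4°) = (46.0, -8.45). ∠TUV = 73.1°, so UV runs at -10.4° + (180° − 73.1°) = 96.5° from the x-axis; with |UV| = 41.9, V = U + 41.9·(cos 96.5°, sin 96.5°) = (41.3, 33.2). UV ⟂ VB; with |VB| = 18.5 on the right of UV, B = V + 18.5·(0.994, 0.113) = (59.7, 35.3). Then |TB| = |B − T| = 69.3.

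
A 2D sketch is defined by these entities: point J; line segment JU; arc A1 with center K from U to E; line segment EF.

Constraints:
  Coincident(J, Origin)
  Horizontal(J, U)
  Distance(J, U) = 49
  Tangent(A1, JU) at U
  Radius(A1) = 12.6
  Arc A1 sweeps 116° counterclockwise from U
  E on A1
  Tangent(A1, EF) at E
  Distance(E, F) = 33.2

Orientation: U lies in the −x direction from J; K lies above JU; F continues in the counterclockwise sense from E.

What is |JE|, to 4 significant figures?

41.81

Tangency of A1 to JU means the radius KU is perpendicular to JU, so K = U + (0, 12.6) = (-49.00, 12.60). On A1, U sits at bearing -90° from K; a 116° counterclockwise sweep puts E at bearing 26°, so E = K + 12.6·(cos 26°, sin 26°) = (-37.68, 18.12). Then |JE| = |E − J| = 41.81.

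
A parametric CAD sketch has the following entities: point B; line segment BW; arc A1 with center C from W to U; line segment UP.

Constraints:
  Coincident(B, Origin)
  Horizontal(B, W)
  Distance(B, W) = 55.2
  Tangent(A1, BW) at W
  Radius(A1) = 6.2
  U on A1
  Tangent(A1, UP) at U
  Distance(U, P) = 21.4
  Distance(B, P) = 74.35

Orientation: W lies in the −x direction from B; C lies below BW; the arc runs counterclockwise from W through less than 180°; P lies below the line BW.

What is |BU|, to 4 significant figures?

60.69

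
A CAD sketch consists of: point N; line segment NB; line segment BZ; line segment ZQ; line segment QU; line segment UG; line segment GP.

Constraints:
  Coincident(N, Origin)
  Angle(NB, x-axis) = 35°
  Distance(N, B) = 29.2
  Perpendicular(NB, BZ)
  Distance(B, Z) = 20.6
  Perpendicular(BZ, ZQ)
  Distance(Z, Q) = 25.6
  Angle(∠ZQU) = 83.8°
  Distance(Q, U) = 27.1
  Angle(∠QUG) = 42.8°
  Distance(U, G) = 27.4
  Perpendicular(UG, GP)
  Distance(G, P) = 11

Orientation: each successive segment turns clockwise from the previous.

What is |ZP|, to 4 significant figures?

15.25

N is at the origin; NB runs at 35.0° with length 29.2, so B = (23.92, 16.75). NB ⟂ BZ, so BZ runs at -55.00°; with |BZ| = 20.6, Z = (35.73, -0.1261). BZ ⟂ ZQ, so ZQ runs at -145.0°; with |ZQ| = 25.6, Q = (14.76, -14.81). ∠ZQU = 83.8° gives QU at 118.8° from the x-axis; with |QU| = 27.1, U = (1.709, 8.938). ∠QUG = 42.8° gives UG at -18.40° from the x-axis; with |UG| = 27.4, G = (27.71, 0.2895). UG ⟂ GP, so GP runs at -108.4°; with |GP| = 11.0, P = (24.24, -10.15). Then |ZP| = |P − Z| = 15.25.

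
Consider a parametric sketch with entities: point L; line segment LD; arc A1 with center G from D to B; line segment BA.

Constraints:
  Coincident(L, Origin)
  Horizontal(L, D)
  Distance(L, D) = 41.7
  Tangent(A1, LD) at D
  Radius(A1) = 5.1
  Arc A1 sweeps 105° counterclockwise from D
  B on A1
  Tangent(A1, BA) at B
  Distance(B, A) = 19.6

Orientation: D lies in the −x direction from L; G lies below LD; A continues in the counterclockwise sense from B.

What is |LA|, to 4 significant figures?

48.68

On A1, D sits at bearing 90° from G; a 105° counterclockwise sweep puts B at bearing 195°, so B = G + 5.1·(cos 195°, sin 195°) = (-46.63, -6.420). The tangent condition forces GB to be normal to BA, so BA runs along (−sin 195°, cos 195°); with |BA| = 19.6, A = (-41.55, -25.35). Then |LA| = |A − L| = 48.68.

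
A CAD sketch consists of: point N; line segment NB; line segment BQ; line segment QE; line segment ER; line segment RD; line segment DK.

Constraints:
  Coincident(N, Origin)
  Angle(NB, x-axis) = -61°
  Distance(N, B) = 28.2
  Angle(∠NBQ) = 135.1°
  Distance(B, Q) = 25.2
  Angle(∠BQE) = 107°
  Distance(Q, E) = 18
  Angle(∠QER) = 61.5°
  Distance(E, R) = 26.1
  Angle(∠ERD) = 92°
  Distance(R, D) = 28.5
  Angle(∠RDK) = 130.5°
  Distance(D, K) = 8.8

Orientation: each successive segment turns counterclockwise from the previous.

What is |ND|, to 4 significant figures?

46.59

∠QER = 61.5° gives ER at 175.4° from the x-axis; with |ER| = 26.1, R = (21.70, -14.48). ∠ERD = 92.0° gives RD at -96.60° from the x-axis; with |RD| = 28.5, D = (18.42, -42.79). Then |ND| = |D − N| = 46.59.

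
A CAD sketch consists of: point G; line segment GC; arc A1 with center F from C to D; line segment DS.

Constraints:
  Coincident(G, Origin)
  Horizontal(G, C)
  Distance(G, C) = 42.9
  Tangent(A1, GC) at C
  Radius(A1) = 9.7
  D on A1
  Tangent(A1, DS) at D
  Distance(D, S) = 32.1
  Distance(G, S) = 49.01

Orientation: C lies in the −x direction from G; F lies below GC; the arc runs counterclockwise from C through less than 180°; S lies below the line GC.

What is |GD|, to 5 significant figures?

52.630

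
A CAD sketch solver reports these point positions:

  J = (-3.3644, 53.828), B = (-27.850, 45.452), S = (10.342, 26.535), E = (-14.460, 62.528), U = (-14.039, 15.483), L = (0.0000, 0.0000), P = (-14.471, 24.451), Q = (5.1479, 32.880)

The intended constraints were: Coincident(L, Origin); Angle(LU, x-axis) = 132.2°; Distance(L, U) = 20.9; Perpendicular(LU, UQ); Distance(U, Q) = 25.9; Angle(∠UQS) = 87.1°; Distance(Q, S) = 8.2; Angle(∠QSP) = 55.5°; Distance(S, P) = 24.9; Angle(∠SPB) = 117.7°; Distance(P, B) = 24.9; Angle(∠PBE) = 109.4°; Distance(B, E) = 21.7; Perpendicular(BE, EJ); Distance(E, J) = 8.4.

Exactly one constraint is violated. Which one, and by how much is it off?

Distance(E, J) = 8.4 — off by 5.70.

L = (0.00, 0.00) ✓; LU at 132.2° ✓; |LU| = 20.90 ✓; ∠(LU, UQ) = 90.00° ✓; |UQ| = 25.90 ✓; ∠UQS = 87.11° ✓; |QS| = 8.200 ✓; ∠QSP = 55.50° ✓; |SP| = 24.90 ✓; ∠SPB = 117.7° ✓; |PB| = 24.90 ✓; ∠PBE = 109.4° ✓; |BE| = 21.70 ✓; ∠(BE, EJ) = 90.00° ✓; |EJ| = 14.10 ✗.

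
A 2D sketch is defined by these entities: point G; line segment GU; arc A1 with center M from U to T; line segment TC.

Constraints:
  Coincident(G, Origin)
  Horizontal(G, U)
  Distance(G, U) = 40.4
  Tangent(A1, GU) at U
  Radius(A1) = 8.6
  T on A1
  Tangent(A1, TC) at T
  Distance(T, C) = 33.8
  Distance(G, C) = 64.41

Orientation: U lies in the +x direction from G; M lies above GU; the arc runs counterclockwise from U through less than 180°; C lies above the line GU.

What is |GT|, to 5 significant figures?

49.776

G is at the origin; G and U share the same y with |GU| = 40.4 and U on the +x side, so U = (40.400, 0.0000). Tangency of A1 to GU means the radius MU is perpendicular to GU, so M = U + (0, 8.6) = (40.400, 8.6000). Since MT ⟂ TC (tangency), |MC| = √(8.6² + 33.8²) = 34.877 regardless of where T sits on A1. So C lies on both circle(G, 64.41) and circle(M, 34.877); the above-GU intersection is C = (48.346, 42.560). T is the foot of the tangent from C: T = (48.998, 8.7660).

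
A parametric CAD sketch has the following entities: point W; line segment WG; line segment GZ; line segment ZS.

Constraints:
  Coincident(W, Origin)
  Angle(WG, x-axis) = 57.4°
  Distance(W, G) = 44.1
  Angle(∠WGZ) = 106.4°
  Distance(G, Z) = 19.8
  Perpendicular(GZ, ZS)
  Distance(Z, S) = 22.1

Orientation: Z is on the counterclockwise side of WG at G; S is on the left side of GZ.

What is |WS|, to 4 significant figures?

38.06

W is at the origin; WG runs at 57.4° with length 44.1, so G = 44.1·(cos 57.4°, sin 57.4°) = (23.76, 37.15). ∠WGZ = 106.4°, so GZ runs at 57.4° + (180° − 106.4°) = 131.0° from the x-axis; with |GZ| = 19.8, Z = G + 19.8·(cos 131.0°, sin 131.0°) = (10.77, 52.10). The perpendicularity gives ZS at right angles to GZ; with |ZS| = 22.1 on the left of GZ, S = Z + 22.1·(-0.7547, -0.6561) = (-5.909, 37.60). Then |WS| = |S − W| = 38.06.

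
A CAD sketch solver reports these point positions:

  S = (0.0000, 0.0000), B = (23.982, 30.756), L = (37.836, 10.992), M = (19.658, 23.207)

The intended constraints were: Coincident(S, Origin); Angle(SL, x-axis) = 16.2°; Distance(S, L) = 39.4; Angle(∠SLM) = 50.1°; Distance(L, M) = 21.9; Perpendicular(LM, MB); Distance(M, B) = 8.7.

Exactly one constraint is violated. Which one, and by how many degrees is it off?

Perpendicular(LM, MB) — off by 4.10°.

S = (0.00, 0.00) ✓; SL at 16.20° ✓; |SL| = 39.40 ✓; ∠SLM = 50.10° ✓; |LM| = 21.90 ✓; ∠(LM, MB) = 85.90° ✗; |MB| = 8.700 ✓.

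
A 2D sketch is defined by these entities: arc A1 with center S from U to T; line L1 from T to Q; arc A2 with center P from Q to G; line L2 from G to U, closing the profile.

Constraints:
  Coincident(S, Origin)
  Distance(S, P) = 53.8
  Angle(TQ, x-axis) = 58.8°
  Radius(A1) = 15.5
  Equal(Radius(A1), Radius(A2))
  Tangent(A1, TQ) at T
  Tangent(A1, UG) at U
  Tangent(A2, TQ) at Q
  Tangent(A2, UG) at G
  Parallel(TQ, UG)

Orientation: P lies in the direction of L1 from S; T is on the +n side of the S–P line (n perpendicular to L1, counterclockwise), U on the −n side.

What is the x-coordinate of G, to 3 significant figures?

41.1

The slot axis is L1's direction at 58.8°, so u = (cos 58.8°, sin 58.8°) = (0.518, 0.855) and n = (−sin 58.8°, cos 58.8°) = (-0.855, 0.518). S is at the origin and P lies 53.8 along u from S, so P = 53.8·u = (27.9, 46.0). Tangency of A1 to both parallel lines with radius 15.5 puts T and U at S ± 15.5·n: T = (-13.3, 8.03), U = (13.3, -8.03). Equal radii place Q and G the same way about P: Q = P + 15.5·n = (14.6, 54.0), G = P − 15.5·n = (41.1, 38.0). So G.x = 41.1.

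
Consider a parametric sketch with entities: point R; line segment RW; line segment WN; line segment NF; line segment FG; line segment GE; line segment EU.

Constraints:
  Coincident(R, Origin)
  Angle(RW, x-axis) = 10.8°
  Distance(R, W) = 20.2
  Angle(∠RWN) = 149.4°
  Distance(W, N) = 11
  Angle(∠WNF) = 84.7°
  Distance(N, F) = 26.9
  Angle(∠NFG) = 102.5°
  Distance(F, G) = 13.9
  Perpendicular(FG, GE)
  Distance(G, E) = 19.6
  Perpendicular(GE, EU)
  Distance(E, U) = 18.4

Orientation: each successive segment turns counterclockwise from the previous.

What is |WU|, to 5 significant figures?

12.516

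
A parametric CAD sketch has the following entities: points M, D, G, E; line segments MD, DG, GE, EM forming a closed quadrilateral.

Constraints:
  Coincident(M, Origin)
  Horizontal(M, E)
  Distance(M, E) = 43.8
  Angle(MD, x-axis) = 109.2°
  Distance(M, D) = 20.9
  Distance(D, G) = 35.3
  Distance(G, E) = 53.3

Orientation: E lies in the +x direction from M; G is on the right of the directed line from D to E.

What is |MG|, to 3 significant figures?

17.1

M is at the origin; M and E share the same y with |ME| = 43.8 and E in +x, so E = (43.8, 0). MD runs at 109.2° with |MD| = 20.9, so D = (-6.87, 19.7). G is determined by |DG| = 35.3 and |GE| = 53.3 together: it lies at the intersection of circle(D, 35.3) and circle(E, 53.3). With |DE| = 54.4, the foot of the radical line on DE is 12.5 from D and the perpendicular offset is √(35.3² − 12.5²) = 33.0. Taking the right-of-DE solution: G = (-7.18, -15.6).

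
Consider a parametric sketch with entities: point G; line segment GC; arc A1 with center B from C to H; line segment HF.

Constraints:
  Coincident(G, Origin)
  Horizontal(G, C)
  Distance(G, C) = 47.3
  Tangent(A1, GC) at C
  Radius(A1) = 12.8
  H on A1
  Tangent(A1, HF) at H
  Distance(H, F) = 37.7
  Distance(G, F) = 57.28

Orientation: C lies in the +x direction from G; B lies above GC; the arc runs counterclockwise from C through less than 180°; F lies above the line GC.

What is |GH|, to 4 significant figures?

60.50

Checks: G.y = 0.00, C.y = 0.00 ✓; |BH| = 12.80 ✓; ∠(BH, HF) = 90.00° ✓; |HF| = 37.70 ✓; |GF| = 57.28 ✓.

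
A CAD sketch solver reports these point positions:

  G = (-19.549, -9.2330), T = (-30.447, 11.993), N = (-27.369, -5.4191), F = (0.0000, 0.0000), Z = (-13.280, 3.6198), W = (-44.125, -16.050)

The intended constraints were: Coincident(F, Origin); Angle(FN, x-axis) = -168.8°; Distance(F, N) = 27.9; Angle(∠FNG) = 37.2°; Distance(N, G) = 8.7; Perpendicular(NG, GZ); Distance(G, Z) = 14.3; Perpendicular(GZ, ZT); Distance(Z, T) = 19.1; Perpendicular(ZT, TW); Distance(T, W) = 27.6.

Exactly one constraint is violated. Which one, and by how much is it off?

Distance(T, W) = 27.6 — off by 3.60.

F = (0.00, 0.00) ✓; FN at -168.8° ✓; |FN| = 27.90 ✓; ∠FNG = 37.20° ✓; |NG| = 8.700 ✓; ∠(NG, GZ) = 90.00° ✓; |GZ| = 14.30 ✓; ∠(GZ, ZT) = 90.00° ✓; |ZT| = 19.10 ✓; ∠(ZT, TW) = 90.00° ✓; |TW| = 31.20 ✗.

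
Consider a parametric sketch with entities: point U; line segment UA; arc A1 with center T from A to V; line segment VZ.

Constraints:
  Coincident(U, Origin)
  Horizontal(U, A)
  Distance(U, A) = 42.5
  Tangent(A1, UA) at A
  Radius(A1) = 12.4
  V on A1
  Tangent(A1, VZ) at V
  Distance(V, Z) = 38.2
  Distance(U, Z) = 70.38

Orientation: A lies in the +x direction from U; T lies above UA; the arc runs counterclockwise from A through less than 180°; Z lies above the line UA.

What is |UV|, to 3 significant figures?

56.6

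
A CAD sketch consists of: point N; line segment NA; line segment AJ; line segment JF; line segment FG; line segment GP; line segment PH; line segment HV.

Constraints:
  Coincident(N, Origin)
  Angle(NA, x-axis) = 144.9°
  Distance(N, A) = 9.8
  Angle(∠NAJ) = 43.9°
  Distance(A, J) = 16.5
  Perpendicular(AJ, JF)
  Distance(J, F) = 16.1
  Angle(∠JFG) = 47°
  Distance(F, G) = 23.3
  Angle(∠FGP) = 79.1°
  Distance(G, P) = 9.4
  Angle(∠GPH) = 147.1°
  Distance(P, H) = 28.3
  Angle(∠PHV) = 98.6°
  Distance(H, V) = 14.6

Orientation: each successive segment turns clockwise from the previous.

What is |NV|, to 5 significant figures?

31.240

N is at the origin; NA runs at 144.9° with length 9.8, so A = (-8.0179, 5.6351). ∠NAJ = 43.9° gives AJ at 8.8000° from the x-axis; with |AJ| = 16.5, J = (8.2879, 8.1593). AJ ⟂ JF, so JF runs at -81.200°; with |JF| = 16.1, F = (10.751, -7.7512). ∠JFG = 47.0° gives FG at 145.80° from the x-axis; with |FG| = 23.3, G = (-8.5200, 5.3454). ∠FGP = 79.1° gives GP at 44.900° from the x-axis; with |GP| = 9.4, P = (-1.8616, 11.981). ∠GPH = 147.1° gives PH at 12.000° from the x-axis; with |PH| = 28.3, H = (25.820, 17.864). ∠PHV = 98.6° gives HV at -69.400° from the x-axis; with |HV| = 14.6, V = (30.957, 4.1980). Then |NV| = |V − N| = 31.240.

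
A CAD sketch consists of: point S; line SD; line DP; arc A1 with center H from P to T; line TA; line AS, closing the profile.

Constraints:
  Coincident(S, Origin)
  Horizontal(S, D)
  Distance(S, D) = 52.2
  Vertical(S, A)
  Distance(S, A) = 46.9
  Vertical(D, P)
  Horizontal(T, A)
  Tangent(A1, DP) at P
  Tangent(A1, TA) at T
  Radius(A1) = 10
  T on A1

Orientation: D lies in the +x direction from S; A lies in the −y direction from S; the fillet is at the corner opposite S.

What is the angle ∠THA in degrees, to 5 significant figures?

76.669°

The virtual corner opposite S is at (52.200, -46.900). Since A1 is tangent to DP there, HP ⟂ DP and A1 meets TA tangentially, so HT is at right angles to TA, with radius 10.0, so the center H sits 10.0 in from both sides at H = (42.200, -36.900). That places the tangent points at P = (52.200, -36.900) on DP and T = (42.200, -46.900) on TA. Then cos ∠THA = HT·HA / (|HT||HA|), giving 76.669°.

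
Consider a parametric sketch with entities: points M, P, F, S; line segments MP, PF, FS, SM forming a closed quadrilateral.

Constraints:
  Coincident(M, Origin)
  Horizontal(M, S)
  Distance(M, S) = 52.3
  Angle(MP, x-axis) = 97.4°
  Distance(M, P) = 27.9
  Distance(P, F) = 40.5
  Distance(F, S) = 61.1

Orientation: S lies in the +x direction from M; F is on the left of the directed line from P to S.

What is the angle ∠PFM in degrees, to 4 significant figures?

21.86°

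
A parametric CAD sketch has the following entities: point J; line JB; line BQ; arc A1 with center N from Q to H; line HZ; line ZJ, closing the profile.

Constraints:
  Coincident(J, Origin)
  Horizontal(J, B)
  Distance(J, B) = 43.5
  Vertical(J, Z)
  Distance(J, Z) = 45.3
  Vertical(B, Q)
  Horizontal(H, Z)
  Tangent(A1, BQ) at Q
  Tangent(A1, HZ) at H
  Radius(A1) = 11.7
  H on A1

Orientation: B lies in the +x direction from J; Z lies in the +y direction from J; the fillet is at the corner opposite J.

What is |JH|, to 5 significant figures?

55.347

J is at the origin; JB is horizontal with |JB| = 43.5 and B on the +x side, so B = (43.500, 0.0000). JZ is vertical with |JZ| = 45.3 and Z on the +y side, so Z = (0.0000, 45.300). The virtual corner opposite J is at (43.500, 45.300). The tangent condition forces NQ to be normal to BQ and tangency of A1 to HZ means the radius NH is perpendicular to HZ, with radius 11.7, so the center N sits 11.7 in from both sides at N = (31.800, 33.600). That places the tangent points at Q = (43.500, 33.600) on BQ and H = (31.800, 45.300) on HZ. Then |JH| = |H − J| = 55.347.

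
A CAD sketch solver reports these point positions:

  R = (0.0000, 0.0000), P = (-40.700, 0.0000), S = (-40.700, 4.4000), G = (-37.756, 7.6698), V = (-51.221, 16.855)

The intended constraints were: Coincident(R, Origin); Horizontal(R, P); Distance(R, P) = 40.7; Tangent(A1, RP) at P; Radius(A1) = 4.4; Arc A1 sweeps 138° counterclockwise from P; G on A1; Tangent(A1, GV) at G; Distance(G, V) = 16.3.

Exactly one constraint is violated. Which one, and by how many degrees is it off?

Tangent(A1, GV) at G — off by 7.70°.

R = (0.00, 0.00) ✓; R.y = 0.00, P.y = 0.00 ✓; |RP| = 40.70 ✓; ∠(SP, PR) = 90.00° ✓; |SP| = 4.400 ✓; bearing(S→G) − bearing(S→P) = 138.0° ✓; |SG| = 4.400 ✓; ∠(SG, GV) = 82.30° ✗; |GV| = 16.30 ✓.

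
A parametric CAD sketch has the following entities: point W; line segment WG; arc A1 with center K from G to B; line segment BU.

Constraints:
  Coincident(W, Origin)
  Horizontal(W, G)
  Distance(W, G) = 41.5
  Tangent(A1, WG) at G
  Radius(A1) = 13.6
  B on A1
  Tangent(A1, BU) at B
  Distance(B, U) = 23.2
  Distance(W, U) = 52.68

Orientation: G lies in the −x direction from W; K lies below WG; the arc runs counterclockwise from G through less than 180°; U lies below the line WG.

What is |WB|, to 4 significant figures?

56.14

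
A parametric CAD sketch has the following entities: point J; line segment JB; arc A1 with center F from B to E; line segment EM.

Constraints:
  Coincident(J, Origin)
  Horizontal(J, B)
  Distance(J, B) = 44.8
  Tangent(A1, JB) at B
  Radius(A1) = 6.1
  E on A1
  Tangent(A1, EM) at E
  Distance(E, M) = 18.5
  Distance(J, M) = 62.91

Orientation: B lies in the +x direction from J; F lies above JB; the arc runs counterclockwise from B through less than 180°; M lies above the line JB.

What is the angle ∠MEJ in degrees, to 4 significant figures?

127.6°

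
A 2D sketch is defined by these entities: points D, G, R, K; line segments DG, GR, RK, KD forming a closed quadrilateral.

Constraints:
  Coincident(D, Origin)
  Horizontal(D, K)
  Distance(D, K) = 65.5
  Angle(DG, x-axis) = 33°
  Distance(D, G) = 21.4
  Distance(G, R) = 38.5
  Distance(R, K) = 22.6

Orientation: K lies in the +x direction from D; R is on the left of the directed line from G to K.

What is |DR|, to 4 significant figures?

59.06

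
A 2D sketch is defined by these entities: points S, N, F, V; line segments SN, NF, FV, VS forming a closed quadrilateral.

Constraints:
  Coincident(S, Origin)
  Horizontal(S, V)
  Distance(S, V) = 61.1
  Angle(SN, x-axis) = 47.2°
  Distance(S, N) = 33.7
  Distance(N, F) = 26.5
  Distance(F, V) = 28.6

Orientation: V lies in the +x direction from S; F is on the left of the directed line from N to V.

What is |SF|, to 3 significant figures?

55.8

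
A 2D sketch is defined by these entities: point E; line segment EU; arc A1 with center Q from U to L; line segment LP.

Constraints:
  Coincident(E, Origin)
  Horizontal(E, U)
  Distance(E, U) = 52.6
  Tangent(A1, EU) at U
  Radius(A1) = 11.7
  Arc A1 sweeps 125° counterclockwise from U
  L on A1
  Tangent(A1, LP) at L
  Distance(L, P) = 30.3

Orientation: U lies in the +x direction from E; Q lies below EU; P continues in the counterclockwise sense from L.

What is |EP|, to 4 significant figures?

74.27

E is at the origin; E and U share the same y with |EU| = 52.6 and U on the +x side, so U = (52.60, 0.000). The tangent condition forces QU to be normal to EU, so Q = U + (0, -11.7) = (52.60, -11.70). On A1, U sits at bearing 90° from Q; a 125° counterclockwise sweep puts L at bearing 215°, so L = Q + 11.7·(cos 215°, sin 215°) = (43.02, -18.41). A1 meets LP tangentially, so QL is at right angles to LP, so LP runs along (−sin 215°, cos 215°); with |LP| = 30.3, P = (60.40, -43.23). Then |EP| = |P − E| = 74.27.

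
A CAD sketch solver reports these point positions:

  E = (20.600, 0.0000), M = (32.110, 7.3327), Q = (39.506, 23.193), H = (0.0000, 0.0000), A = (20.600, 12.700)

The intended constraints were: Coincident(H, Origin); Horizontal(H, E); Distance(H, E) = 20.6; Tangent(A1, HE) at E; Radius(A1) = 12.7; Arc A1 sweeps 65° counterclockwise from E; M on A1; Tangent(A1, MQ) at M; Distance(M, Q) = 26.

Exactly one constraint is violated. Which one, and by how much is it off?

Distance(M, Q) = 26 — off by 8.50.

H = (0.00, 0.00) ✓; H.y = 0.00, E.y = 0.00 ✓; |HE| = 20.60 ✓; ∠(AE, EH) = 90.00° ✓; |AE| = 12.70 ✓; bearing(A→M) − bearing(A→E) = 65.00° ✓; |AM| = 12.70 ✓; ∠(AM, MQ) = 90.00° ✓; |MQ| = 17.50 ✗.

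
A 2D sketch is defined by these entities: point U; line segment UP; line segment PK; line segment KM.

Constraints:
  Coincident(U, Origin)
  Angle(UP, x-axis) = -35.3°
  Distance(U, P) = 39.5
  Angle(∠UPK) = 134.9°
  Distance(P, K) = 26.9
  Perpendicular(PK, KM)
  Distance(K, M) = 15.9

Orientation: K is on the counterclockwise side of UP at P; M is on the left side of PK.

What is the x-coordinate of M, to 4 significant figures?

56.04

U is at the origin; UP runs at -35.3° with length 39.5, so P = 39.5·(cos -35.3°, sin -35.3°) = (32.24, -22.83). ∠UPK = 134.9°, so PK runs at -35.3° + (180° − 134.9°) = 9.800° from the x-axis; with |PK| = 26.9, K = P + 26.9·(cos 9.800°, sin 9.800°) = (58.74, -18.25). The perpendicularity gives KM at right angles to PK; with |KM| = 15.9 on the left of PK, M = K + 15.9·(-0.1702, 0.9854) = (56.04, -2.579). So M.x = 56.04.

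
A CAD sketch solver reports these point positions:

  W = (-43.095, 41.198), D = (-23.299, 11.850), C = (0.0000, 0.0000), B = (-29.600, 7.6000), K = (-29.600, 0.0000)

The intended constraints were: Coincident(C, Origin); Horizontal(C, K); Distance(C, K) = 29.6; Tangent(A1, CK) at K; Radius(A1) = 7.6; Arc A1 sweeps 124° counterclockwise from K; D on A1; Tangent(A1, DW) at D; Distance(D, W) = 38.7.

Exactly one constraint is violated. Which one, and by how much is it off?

Distance(D, W) = 38.7 — off by 3.30.

C = (0.00, 0.00) ✓; C.y = 0.00, K.y = 0.00 ✓; |CK| = 29.60 ✓; ∠(BK, KC) = 90.00° ✓; |BK| = 7.600 ✓; bearing(B→D) − bearing(B→K) = 124.0° ✓; |BD| = 7.600 ✓; ∠(BD, DW) = 90.00° ✓; |DW| = 35.40 ✗.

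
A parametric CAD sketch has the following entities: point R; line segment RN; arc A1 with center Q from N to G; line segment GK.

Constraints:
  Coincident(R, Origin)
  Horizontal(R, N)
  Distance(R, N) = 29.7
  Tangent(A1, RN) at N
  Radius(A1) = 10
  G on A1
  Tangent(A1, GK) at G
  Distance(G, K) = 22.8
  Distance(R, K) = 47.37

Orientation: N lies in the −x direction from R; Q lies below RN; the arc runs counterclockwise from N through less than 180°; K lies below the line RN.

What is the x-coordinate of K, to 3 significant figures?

-32.2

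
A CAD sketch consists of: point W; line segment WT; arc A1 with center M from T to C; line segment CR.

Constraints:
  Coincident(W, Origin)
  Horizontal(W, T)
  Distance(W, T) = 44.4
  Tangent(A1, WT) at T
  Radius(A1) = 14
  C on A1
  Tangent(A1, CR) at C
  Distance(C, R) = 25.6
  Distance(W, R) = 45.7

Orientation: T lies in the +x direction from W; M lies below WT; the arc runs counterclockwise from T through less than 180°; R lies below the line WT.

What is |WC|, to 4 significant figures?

32.78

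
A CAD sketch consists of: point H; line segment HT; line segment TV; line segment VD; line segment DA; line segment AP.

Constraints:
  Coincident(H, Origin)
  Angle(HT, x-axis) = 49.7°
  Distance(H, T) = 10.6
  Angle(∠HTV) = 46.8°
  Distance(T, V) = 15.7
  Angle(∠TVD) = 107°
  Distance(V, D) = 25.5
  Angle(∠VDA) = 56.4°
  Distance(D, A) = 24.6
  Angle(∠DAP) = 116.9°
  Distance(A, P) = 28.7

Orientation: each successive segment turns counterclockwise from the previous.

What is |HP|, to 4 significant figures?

22.59

∠VDA = 56.4° gives DA at 19.50° from the x-axis; with |DA| = 24.6, A = (8.153, -9.230). ∠DAP = 116.9° gives AP at 82.60° from the x-axis; with |AP| = 28.7, P = (11.85, 19.23). Then |HP| = |P − H| = 22.59.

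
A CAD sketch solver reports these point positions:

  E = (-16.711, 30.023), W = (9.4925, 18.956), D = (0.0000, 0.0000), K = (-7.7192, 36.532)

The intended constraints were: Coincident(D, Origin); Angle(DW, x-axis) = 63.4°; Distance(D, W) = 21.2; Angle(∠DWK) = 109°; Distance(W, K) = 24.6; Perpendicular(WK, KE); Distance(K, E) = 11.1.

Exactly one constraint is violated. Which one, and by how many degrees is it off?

Perpendicular(WK, KE) — off by 8.50°.

D = (0.00, 0.00) ✓; DW at 63.40° ✓; |DW| = 21.20 ✓; ∠DWK = 109.0° ✓; |WK| = 24.60 ✓; ∠(WK, KE) = 81.50° ✗; |KE| = 11.10 ✓.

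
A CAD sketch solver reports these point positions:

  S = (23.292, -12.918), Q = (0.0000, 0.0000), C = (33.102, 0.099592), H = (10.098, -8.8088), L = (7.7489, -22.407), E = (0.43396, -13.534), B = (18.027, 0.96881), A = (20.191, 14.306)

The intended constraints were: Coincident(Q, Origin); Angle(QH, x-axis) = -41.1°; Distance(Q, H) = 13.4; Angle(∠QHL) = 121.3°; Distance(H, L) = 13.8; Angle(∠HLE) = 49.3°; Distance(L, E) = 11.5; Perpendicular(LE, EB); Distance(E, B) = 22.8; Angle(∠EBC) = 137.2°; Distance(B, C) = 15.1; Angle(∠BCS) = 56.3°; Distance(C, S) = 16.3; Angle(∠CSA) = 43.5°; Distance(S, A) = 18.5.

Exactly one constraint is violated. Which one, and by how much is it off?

Distance(S, A) = 18.5 — off by 8.90.

Q = (0.00, 0.00) ✓; QH at -41.10° ✓; |QH| = 13.40 ✓; ∠QHL = 121.3° ✓; |HL| = 13.80 ✓; ∠HLE = 49.30° ✓; |LE| = 11.50 ✓; ∠(LE, EB) = 90.00° ✓; |EB| = 22.80 ✓; ∠EBC = 137.2° ✓; |BC| = 15.10 ✓; ∠BCS = 56.30° ✓; |CS| = 16.30 ✓; ∠CSA = 43.50° ✓; |SA| = 27.40 ✗.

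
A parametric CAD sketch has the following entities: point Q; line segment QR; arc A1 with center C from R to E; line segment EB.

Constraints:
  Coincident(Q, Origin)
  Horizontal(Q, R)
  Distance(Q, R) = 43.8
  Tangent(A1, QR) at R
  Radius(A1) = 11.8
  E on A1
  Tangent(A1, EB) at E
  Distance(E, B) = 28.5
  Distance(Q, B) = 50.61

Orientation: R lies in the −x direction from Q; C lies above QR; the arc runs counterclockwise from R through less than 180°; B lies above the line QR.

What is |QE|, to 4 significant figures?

33.99

Checks: |CE| = 11.80 ✓; ∠(CE, EB) = 90.00° ✓; |EB| = 28.50 ✓; |QB| = 50.61 ✓.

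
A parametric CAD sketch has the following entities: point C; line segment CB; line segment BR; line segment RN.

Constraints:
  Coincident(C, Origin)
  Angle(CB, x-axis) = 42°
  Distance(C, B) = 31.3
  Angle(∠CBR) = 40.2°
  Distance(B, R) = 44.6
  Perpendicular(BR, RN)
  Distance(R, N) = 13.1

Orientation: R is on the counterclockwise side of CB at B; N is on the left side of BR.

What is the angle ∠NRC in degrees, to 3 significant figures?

45.7°

∠CBR = 40.2°, so BR runs at 42.0° + (180° − 40.2°) = 182° from the x-axis; with |BR| = 44.6, R = B + 44.6·(cos 182°, sin 182°) = (-21.3, 19.5). The perpendicularity gives RN at right angles to BR; with |RN| = 13.1 on the left of BR, N = R + 13.1·(0.0314, -1.00) = (-20.9, 6.45). Then cos ∠NRC = RN·RC / (|RN||RC|), giving 45.7°.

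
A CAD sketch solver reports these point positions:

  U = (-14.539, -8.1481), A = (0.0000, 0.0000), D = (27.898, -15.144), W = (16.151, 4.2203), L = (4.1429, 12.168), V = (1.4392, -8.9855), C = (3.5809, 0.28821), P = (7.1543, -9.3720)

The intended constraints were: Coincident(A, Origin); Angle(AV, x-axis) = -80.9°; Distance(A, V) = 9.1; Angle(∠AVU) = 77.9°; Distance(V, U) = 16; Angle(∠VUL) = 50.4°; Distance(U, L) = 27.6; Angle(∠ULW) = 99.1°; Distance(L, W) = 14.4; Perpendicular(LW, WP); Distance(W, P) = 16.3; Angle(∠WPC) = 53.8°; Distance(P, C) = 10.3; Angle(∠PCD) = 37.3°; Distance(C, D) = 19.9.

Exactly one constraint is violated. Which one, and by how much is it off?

Distance(C, D) = 19.9 — off by 8.90.

A = (0.00, 0.00) ✓; AV at -80.90° ✓; |AV| = 9.100 ✓; ∠AVU = 77.90° ✓; |VU| = 16.00 ✓; ∠VUL = 50.40° ✓; |UL| = 27.60 ✓; ∠ULW = 99.10° ✓; |LW| = 14.40 ✓; ∠(LW, WP) = 90.00° ✓; |WP| = 16.30 ✓; ∠WPC = 53.80° ✓; |PC| = 10.30 ✓; ∠PCD = 37.30° ✓; |CD| = 28.80 ✗.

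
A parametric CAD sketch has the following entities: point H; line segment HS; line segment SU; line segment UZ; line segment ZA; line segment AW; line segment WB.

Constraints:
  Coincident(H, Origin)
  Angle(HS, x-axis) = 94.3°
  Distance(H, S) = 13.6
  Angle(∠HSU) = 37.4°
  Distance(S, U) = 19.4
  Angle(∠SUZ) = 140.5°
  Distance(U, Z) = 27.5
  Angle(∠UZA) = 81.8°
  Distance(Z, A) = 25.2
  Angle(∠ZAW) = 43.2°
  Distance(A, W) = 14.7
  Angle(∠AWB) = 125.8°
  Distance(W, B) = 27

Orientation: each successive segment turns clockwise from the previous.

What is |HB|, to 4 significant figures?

35.49

H is at the origin; HS runs at 94.3° with length 13.6, so S = (-1.020, 13.56). ∠HSU = 37.4° gives SU at -48.30° from the x-axis; with |SU| = 19.4, U = (11.89, -0.9231). ∠SUZ = 140.5° gives UZ at -87.80° from the x-axis; with |UZ| = 27.5, Z = (12.94, -28.40). ∠UZA = 81.8° gives ZA at 174.0° from the x-axis; with |ZA| = 25.2, A = (-12.12, -25.77). ∠ZAW = 43.2° gives AW at 37.20° from the x-axis; with |AW| = 14.7, W = (-0.4115, -16.88). ∠AWB = 125.8° gives WB at -17.00° from the x-axis; with |WB| = 27.0, B = (25.41, -24.78). Then |HB| = |B − H| = 35.49.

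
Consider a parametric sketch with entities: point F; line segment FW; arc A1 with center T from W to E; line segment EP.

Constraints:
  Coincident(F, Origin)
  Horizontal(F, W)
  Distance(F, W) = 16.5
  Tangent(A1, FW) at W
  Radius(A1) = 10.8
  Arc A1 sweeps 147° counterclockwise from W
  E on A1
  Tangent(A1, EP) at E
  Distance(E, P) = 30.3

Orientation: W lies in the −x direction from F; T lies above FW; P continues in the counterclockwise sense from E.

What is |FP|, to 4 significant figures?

51.19

On A1, W sits at bearing -90° from T; a 147° counterclockwise sweep puts E at bearing 57°, so E = T + 10.8·(cos 57°, sin 57°) = (-10.62, 19.86). A1 meets EP tangentially, so TE is at right angles to EP, so EP runs along (−sin 57°, cos 57°); with |EP| = 30.3, P = (-36.03, 36.36). Then |FP| = |P − F| = 51.19.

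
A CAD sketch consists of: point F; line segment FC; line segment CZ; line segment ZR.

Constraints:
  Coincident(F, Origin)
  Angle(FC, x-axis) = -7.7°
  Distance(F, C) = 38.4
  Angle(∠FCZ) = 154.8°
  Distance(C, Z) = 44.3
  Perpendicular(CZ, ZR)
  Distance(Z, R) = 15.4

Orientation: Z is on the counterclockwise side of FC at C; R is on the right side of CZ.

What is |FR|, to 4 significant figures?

85.18

F is at the origin; FC runs at -7.7° with length 38.4, so C = 38.4·(cos -7.7°, sin -7.7°) = (38.05, -5.145). ∠FCZ = 154.8°, so CZ runs at -7.7° + (180° − 154.8°) = 17.50° from the x-axis; with |CZ| = 44.3, Z = C + 44.3·(cos 17.50°, sin 17.50°) = (80.30, 8.176). The perpendicularity gives ZR at right angles to CZ; with |ZR| = 15.4 on the right of CZ, R = Z + 15.4·(0.3007, -0.9537) = (84.93, -6.511). Then |FR| = |R − F| = 85.18.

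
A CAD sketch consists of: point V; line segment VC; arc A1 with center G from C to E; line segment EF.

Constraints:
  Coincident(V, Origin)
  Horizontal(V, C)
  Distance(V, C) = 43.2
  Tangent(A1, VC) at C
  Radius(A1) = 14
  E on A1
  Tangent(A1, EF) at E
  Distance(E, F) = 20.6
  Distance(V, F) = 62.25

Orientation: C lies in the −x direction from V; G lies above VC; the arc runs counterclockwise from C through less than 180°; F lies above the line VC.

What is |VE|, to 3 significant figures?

41.7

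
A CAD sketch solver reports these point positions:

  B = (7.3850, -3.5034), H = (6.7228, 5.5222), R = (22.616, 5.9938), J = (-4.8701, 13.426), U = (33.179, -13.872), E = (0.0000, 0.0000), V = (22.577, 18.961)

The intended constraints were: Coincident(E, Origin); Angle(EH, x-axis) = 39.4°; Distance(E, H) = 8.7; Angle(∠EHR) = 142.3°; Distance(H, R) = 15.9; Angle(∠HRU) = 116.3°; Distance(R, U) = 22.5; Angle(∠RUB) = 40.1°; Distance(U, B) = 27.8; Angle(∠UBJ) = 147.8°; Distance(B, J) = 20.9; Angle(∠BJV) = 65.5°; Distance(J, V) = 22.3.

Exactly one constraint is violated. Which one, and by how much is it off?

Distance(J, V) = 22.3 — off by 5.70.

E = (0.00, 0.00) ✓; EH at 39.40° ✓; |EH| = 8.700 ✓; ∠EHR = 142.3° ✓; |HR| = 15.90 ✓; ∠HRU = 116.3° ✓; |RU| = 22.50 ✓; ∠RUB = 40.10° ✓; |UB| = 27.80 ✓; ∠UBJ = 147.8° ✓; |BJ| = 20.90 ✓; ∠BJV = 65.50° ✓; |JV| = 28.00 ✗.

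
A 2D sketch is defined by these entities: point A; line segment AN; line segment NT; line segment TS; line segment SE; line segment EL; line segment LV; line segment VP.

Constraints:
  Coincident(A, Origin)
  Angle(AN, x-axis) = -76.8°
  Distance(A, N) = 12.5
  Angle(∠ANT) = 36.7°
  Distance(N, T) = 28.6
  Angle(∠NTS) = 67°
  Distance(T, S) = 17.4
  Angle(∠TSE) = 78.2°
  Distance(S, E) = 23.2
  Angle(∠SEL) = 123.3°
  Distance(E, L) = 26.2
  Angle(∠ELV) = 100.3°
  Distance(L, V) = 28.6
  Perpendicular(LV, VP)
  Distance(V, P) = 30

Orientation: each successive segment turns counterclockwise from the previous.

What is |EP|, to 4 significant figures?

33.55

∠ELV = 100.3° gives LV at 57.70° from the x-axis; with |LV| = 28.6, V = (40.98, 5.820). LV ⟂ VP, so VP runs at 147.7°; with |VP| = 30.0, P = (15.62, 21.85). Then |EP| = |P − E| = 33.55.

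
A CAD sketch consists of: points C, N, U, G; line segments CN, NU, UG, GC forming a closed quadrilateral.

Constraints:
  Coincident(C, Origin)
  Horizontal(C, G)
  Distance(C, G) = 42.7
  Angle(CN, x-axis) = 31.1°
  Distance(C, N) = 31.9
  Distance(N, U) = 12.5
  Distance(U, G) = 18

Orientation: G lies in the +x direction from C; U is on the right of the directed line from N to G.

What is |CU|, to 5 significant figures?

25.528

Checks: |NU| = 12.50 ✓; |UG| = 18.00 ✓.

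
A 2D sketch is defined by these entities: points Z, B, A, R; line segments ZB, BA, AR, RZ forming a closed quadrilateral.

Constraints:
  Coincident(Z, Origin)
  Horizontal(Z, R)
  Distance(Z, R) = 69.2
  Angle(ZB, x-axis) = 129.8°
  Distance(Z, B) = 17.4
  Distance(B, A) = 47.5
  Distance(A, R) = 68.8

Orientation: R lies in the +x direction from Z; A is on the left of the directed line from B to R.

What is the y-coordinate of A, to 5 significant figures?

48.704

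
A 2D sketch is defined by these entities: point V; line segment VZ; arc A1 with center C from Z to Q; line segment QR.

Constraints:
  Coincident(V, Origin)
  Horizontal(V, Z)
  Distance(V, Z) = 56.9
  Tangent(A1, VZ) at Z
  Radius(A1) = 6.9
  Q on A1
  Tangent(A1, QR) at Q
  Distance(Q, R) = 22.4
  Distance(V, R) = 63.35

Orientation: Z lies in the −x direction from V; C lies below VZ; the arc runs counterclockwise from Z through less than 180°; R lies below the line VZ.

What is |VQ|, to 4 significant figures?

64.05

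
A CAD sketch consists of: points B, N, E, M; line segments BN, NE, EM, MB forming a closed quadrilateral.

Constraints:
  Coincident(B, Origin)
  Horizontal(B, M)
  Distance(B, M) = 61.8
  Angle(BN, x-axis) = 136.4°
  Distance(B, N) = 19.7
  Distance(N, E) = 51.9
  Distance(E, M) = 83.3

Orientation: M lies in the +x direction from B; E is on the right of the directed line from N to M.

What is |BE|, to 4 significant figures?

40.17

B is at the origin; B and M share the same y with |BM| = 61.8 and M in +x, so M = (61.8, 0). BN runs at 136.4° with |BN| = 19.7, so N = (-14.27, 13.59). E is determined by |NE| = 51.9 and |EM| = 83.3 together: it lies at the intersection of circle(N, 51.9) and circle(M, 83.3). With |NM| = 77.27, the foot of the radical line on NM is 11.16 from N and the perpendicular offset is √(51.9² − 11.16²) = 50.68. Taking the right-of-NM solution: E = (-12.19, -38.27).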